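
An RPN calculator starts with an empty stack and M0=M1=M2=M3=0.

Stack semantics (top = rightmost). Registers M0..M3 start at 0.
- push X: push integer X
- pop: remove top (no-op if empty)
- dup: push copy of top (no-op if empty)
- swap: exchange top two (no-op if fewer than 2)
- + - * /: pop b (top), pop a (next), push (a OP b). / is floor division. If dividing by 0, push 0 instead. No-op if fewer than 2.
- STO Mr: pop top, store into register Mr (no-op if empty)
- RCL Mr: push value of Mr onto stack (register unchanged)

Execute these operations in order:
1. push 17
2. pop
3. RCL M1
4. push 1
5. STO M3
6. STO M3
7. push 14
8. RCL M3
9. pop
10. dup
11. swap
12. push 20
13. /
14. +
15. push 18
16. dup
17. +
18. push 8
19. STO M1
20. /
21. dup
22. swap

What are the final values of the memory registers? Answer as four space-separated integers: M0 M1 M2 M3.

Answer: 0 8 0 0

Derivation:
After op 1 (push 17): stack=[17] mem=[0,0,0,0]
After op 2 (pop): stack=[empty] mem=[0,0,0,0]
After op 3 (RCL M1): stack=[0] mem=[0,0,0,0]
After op 4 (push 1): stack=[0,1] mem=[0,0,0,0]
After op 5 (STO M3): stack=[0] mem=[0,0,0,1]
After op 6 (STO M3): stack=[empty] mem=[0,0,0,0]
After op 7 (push 14): stack=[14] mem=[0,0,0,0]
After op 8 (RCL M3): stack=[14,0] mem=[0,0,0,0]
After op 9 (pop): stack=[14] mem=[0,0,0,0]
After op 10 (dup): stack=[14,14] mem=[0,0,0,0]
After op 11 (swap): stack=[14,14] mem=[0,0,0,0]
After op 12 (push 20): stack=[14,14,20] mem=[0,0,0,0]
After op 13 (/): stack=[14,0] mem=[0,0,0,0]
After op 14 (+): stack=[14] mem=[0,0,0,0]
After op 15 (push 18): stack=[14,18] mem=[0,0,0,0]
After op 16 (dup): stack=[14,18,18] mem=[0,0,0,0]
After op 17 (+): stack=[14,36] mem=[0,0,0,0]
After op 18 (push 8): stack=[14,36,8] mem=[0,0,0,0]
After op 19 (STO M1): stack=[14,36] mem=[0,8,0,0]
After op 20 (/): stack=[0] mem=[0,8,0,0]
After op 21 (dup): stack=[0,0] mem=[0,8,0,0]
After op 22 (swap): stack=[0,0] mem=[0,8,0,0]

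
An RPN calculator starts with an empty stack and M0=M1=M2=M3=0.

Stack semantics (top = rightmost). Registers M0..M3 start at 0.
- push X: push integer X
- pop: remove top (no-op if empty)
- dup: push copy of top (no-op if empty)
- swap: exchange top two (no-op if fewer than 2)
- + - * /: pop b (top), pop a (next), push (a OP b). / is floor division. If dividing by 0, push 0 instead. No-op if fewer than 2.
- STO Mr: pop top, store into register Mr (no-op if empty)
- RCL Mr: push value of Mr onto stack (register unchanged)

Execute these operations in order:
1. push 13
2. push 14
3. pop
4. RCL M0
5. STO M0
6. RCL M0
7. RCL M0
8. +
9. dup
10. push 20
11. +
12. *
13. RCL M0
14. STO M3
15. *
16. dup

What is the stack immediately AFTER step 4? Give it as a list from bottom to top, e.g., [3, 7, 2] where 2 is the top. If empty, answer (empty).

After op 1 (push 13): stack=[13] mem=[0,0,0,0]
After op 2 (push 14): stack=[13,14] mem=[0,0,0,0]
After op 3 (pop): stack=[13] mem=[0,0,0,0]
After op 4 (RCL M0): stack=[13,0] mem=[0,0,0,0]

[13, 0]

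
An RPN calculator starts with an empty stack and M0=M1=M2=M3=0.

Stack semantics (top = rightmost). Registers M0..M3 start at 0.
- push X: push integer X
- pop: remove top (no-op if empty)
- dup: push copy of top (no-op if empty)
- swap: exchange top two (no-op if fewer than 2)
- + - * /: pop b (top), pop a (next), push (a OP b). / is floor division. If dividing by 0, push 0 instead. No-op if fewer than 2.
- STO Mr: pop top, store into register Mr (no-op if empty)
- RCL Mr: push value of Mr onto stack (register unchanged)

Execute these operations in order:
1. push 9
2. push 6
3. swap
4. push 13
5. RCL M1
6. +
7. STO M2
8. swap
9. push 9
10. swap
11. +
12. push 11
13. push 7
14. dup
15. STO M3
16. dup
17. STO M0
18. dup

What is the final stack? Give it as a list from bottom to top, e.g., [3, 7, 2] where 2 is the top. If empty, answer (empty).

Answer: [9, 15, 11, 7, 7]

Derivation:
After op 1 (push 9): stack=[9] mem=[0,0,0,0]
After op 2 (push 6): stack=[9,6] mem=[0,0,0,0]
After op 3 (swap): stack=[6,9] mem=[0,0,0,0]
After op 4 (push 13): stack=[6,9,13] mem=[0,0,0,0]
After op 5 (RCL M1): stack=[6,9,13,0] mem=[0,0,0,0]
After op 6 (+): stack=[6,9,13] mem=[0,0,0,0]
After op 7 (STO M2): stack=[6,9] mem=[0,0,13,0]
After op 8 (swap): stack=[9,6] mem=[0,0,13,0]
After op 9 (push 9): stack=[9,6,9] mem=[0,0,13,0]
After op 10 (swap): stack=[9,9,6] mem=[0,0,13,0]
After op 11 (+): stack=[9,15] mem=[0,0,13,0]
After op 12 (push 11): stack=[9,15,11] mem=[0,0,13,0]
After op 13 (push 7): stack=[9,15,11,7] mem=[0,0,13,0]
After op 14 (dup): stack=[9,15,11,7,7] mem=[0,0,13,0]
After op 15 (STO M3): stack=[9,15,11,7] mem=[0,0,13,7]
After op 16 (dup): stack=[9,15,11,7,7] mem=[0,0,13,7]
After op 17 (STO M0): stack=[9,15,11,7] mem=[7,0,13,7]
After op 18 (dup): stack=[9,15,11,7,7] mem=[7,0,13,7]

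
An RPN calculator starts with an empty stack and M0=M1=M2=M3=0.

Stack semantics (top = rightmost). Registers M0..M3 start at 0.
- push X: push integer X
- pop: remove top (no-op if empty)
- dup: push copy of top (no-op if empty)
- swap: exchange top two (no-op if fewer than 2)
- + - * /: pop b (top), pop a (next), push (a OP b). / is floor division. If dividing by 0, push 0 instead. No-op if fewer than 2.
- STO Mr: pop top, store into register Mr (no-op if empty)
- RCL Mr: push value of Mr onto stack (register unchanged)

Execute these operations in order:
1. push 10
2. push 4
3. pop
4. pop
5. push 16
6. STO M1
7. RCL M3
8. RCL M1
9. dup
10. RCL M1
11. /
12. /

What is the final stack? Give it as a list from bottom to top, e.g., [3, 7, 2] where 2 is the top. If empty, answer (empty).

Answer: [0, 16]

Derivation:
After op 1 (push 10): stack=[10] mem=[0,0,0,0]
After op 2 (push 4): stack=[10,4] mem=[0,0,0,0]
After op 3 (pop): stack=[10] mem=[0,0,0,0]
After op 4 (pop): stack=[empty] mem=[0,0,0,0]
After op 5 (push 16): stack=[16] mem=[0,0,0,0]
After op 6 (STO M1): stack=[empty] mem=[0,16,0,0]
After op 7 (RCL M3): stack=[0] mem=[0,16,0,0]
After op 8 (RCL M1): stack=[0,16] mem=[0,16,0,0]
After op 9 (dup): stack=[0,16,16] mem=[0,16,0,0]
After op 10 (RCL M1): stack=[0,16,16,16] mem=[0,16,0,0]
After op 11 (/): stack=[0,16,1] mem=[0,16,0,0]
After op 12 (/): stack=[0,16] mem=[0,16,0,0]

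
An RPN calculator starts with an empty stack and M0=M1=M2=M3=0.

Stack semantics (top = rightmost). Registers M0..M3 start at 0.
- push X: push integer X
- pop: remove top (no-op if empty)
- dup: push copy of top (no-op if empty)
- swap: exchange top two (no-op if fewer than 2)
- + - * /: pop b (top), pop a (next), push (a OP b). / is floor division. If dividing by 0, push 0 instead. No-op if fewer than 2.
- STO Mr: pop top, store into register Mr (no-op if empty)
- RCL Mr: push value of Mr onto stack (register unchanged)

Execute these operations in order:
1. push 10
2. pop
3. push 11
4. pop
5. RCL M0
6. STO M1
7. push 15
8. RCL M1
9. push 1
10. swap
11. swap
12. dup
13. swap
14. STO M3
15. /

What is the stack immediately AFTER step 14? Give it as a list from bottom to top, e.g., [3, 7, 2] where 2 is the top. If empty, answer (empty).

After op 1 (push 10): stack=[10] mem=[0,0,0,0]
After op 2 (pop): stack=[empty] mem=[0,0,0,0]
After op 3 (push 11): stack=[11] mem=[0,0,0,0]
After op 4 (pop): stack=[empty] mem=[0,0,0,0]
After op 5 (RCL M0): stack=[0] mem=[0,0,0,0]
After op 6 (STO M1): stack=[empty] mem=[0,0,0,0]
After op 7 (push 15): stack=[15] mem=[0,0,0,0]
After op 8 (RCL M1): stack=[15,0] mem=[0,0,0,0]
After op 9 (push 1): stack=[15,0,1] mem=[0,0,0,0]
After op 10 (swap): stack=[15,1,0] mem=[0,0,0,0]
After op 11 (swap): stack=[15,0,1] mem=[0,0,0,0]
After op 12 (dup): stack=[15,0,1,1] mem=[0,0,0,0]
After op 13 (swap): stack=[15,0,1,1] mem=[0,0,0,0]
After op 14 (STO M3): stack=[15,0,1] mem=[0,0,0,1]

[15, 0, 1]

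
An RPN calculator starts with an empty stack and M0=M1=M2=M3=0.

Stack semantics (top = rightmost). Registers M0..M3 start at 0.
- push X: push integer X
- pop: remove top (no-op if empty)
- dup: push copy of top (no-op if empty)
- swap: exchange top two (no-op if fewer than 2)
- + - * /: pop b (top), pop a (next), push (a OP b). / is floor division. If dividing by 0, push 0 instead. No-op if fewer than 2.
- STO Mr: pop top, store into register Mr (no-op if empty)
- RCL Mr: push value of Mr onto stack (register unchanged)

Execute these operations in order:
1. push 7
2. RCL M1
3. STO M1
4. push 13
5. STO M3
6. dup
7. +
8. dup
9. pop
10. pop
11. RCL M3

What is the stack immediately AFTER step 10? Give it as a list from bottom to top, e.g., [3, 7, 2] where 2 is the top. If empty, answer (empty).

After op 1 (push 7): stack=[7] mem=[0,0,0,0]
After op 2 (RCL M1): stack=[7,0] mem=[0,0,0,0]
After op 3 (STO M1): stack=[7] mem=[0,0,0,0]
After op 4 (push 13): stack=[7,13] mem=[0,0,0,0]
After op 5 (STO M3): stack=[7] mem=[0,0,0,13]
After op 6 (dup): stack=[7,7] mem=[0,0,0,13]
After op 7 (+): stack=[14] mem=[0,0,0,13]
After op 8 (dup): stack=[14,14] mem=[0,0,0,13]
After op 9 (pop): stack=[14] mem=[0,0,0,13]
After op 10 (pop): stack=[empty] mem=[0,0,0,13]

(empty)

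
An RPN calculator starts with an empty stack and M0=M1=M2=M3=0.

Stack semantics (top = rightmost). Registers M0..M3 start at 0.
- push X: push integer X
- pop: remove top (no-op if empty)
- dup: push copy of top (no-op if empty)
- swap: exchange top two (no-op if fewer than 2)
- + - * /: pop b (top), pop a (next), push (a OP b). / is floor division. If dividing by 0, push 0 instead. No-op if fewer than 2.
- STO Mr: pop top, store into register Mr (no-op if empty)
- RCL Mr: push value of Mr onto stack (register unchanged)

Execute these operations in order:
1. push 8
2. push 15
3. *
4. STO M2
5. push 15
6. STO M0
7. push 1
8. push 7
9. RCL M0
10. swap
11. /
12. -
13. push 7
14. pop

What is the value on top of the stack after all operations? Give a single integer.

After op 1 (push 8): stack=[8] mem=[0,0,0,0]
After op 2 (push 15): stack=[8,15] mem=[0,0,0,0]
After op 3 (*): stack=[120] mem=[0,0,0,0]
After op 4 (STO M2): stack=[empty] mem=[0,0,120,0]
After op 5 (push 15): stack=[15] mem=[0,0,120,0]
After op 6 (STO M0): stack=[empty] mem=[15,0,120,0]
After op 7 (push 1): stack=[1] mem=[15,0,120,0]
After op 8 (push 7): stack=[1,7] mem=[15,0,120,0]
After op 9 (RCL M0): stack=[1,7,15] mem=[15,0,120,0]
After op 10 (swap): stack=[1,15,7] mem=[15,0,120,0]
After op 11 (/): stack=[1,2] mem=[15,0,120,0]
After op 12 (-): stack=[-1] mem=[15,0,120,0]
After op 13 (push 7): stack=[-1,7] mem=[15,0,120,0]
After op 14 (pop): stack=[-1] mem=[15,0,120,0]

Answer: -1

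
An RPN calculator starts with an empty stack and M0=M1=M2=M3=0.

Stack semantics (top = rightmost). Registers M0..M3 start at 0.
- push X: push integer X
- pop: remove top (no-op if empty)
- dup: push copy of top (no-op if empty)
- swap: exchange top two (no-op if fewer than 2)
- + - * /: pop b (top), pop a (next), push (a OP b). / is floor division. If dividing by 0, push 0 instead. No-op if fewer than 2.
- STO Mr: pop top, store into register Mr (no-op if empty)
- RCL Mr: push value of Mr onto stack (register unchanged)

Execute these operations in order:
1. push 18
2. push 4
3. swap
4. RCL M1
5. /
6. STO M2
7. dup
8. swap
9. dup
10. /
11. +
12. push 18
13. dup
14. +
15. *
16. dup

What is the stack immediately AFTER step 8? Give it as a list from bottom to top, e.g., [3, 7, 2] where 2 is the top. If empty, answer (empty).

After op 1 (push 18): stack=[18] mem=[0,0,0,0]
After op 2 (push 4): stack=[18,4] mem=[0,0,0,0]
After op 3 (swap): stack=[4,18] mem=[0,0,0,0]
After op 4 (RCL M1): stack=[4,18,0] mem=[0,0,0,0]
After op 5 (/): stack=[4,0] mem=[0,0,0,0]
After op 6 (STO M2): stack=[4] mem=[0,0,0,0]
After op 7 (dup): stack=[4,4] mem=[0,0,0,0]
After op 8 (swap): stack=[4,4] mem=[0,0,0,0]

[4, 4]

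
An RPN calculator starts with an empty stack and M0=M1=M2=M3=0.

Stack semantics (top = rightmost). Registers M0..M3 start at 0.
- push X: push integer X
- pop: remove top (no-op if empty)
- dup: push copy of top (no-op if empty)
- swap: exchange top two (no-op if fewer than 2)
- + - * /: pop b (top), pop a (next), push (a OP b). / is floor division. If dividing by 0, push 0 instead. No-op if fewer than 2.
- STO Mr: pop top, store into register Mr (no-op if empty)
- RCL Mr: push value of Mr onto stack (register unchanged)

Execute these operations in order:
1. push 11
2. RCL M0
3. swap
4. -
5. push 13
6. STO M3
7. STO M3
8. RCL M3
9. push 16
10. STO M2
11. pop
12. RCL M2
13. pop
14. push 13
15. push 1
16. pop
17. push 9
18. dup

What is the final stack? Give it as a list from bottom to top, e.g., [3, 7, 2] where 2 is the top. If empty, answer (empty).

After op 1 (push 11): stack=[11] mem=[0,0,0,0]
After op 2 (RCL M0): stack=[11,0] mem=[0,0,0,0]
After op 3 (swap): stack=[0,11] mem=[0,0,0,0]
After op 4 (-): stack=[-11] mem=[0,0,0,0]
After op 5 (push 13): stack=[-11,13] mem=[0,0,0,0]
After op 6 (STO M3): stack=[-11] mem=[0,0,0,13]
After op 7 (STO M3): stack=[empty] mem=[0,0,0,-11]
After op 8 (RCL M3): stack=[-11] mem=[0,0,0,-11]
After op 9 (push 16): stack=[-11,16] mem=[0,0,0,-11]
After op 10 (STO M2): stack=[-11] mem=[0,0,16,-11]
After op 11 (pop): stack=[empty] mem=[0,0,16,-11]
After op 12 (RCL M2): stack=[16] mem=[0,0,16,-11]
After op 13 (pop): stack=[empty] mem=[0,0,16,-11]
After op 14 (push 13): stack=[13] mem=[0,0,16,-11]
After op 15 (push 1): stack=[13,1] mem=[0,0,16,-11]
After op 16 (pop): stack=[13] mem=[0,0,16,-11]
After op 17 (push 9): stack=[13,9] mem=[0,0,16,-11]
After op 18 (dup): stack=[13,9,9] mem=[0,0,16,-11]

Answer: [13, 9, 9]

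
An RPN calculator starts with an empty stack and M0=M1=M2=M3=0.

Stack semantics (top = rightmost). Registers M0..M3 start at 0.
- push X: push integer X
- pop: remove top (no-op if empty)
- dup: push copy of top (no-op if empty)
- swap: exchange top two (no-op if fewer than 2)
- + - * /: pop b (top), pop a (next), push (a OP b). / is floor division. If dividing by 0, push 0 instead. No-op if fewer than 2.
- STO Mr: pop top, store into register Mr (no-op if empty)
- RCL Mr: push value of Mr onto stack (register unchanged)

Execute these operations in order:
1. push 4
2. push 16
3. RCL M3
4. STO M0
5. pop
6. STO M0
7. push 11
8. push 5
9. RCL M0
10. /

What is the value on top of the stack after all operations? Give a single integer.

After op 1 (push 4): stack=[4] mem=[0,0,0,0]
After op 2 (push 16): stack=[4,16] mem=[0,0,0,0]
After op 3 (RCL M3): stack=[4,16,0] mem=[0,0,0,0]
After op 4 (STO M0): stack=[4,16] mem=[0,0,0,0]
After op 5 (pop): stack=[4] mem=[0,0,0,0]
After op 6 (STO M0): stack=[empty] mem=[4,0,0,0]
After op 7 (push 11): stack=[11] mem=[4,0,0,0]
After op 8 (push 5): stack=[11,5] mem=[4,0,0,0]
After op 9 (RCL M0): stack=[11,5,4] mem=[4,0,0,0]
After op 10 (/): stack=[11,1] mem=[4,0,0,0]

Answer: 1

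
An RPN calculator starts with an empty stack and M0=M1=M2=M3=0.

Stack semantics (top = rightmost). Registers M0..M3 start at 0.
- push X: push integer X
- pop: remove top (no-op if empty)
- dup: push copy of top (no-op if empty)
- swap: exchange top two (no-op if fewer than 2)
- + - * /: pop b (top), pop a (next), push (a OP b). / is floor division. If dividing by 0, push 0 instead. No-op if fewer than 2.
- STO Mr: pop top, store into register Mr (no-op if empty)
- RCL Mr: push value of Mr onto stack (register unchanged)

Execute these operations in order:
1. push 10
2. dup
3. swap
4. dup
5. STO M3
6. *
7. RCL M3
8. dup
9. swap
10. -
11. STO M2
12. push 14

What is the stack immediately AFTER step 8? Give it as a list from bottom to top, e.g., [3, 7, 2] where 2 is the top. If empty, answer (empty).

After op 1 (push 10): stack=[10] mem=[0,0,0,0]
After op 2 (dup): stack=[10,10] mem=[0,0,0,0]
After op 3 (swap): stack=[10,10] mem=[0,0,0,0]
After op 4 (dup): stack=[10,10,10] mem=[0,0,0,0]
After op 5 (STO M3): stack=[10,10] mem=[0,0,0,10]
After op 6 (*): stack=[100] mem=[0,0,0,10]
After op 7 (RCL M3): stack=[100,10] mem=[0,0,0,10]
After op 8 (dup): stack=[100,10,10] mem=[0,0,0,10]

[100, 10, 10]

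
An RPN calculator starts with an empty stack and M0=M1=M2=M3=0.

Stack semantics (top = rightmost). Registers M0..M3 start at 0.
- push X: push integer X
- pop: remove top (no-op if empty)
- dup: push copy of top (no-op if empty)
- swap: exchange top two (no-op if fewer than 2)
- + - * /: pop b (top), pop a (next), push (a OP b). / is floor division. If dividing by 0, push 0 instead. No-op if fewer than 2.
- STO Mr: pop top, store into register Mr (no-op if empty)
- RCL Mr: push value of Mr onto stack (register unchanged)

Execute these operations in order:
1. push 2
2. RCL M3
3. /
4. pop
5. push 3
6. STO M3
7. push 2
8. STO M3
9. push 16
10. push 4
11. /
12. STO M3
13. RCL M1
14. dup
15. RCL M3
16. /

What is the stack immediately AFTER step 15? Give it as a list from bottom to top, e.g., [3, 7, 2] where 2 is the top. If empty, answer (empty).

After op 1 (push 2): stack=[2] mem=[0,0,0,0]
After op 2 (RCL M3): stack=[2,0] mem=[0,0,0,0]
After op 3 (/): stack=[0] mem=[0,0,0,0]
After op 4 (pop): stack=[empty] mem=[0,0,0,0]
After op 5 (push 3): stack=[3] mem=[0,0,0,0]
After op 6 (STO M3): stack=[empty] mem=[0,0,0,3]
After op 7 (push 2): stack=[2] mem=[0,0,0,3]
After op 8 (STO M3): stack=[empty] mem=[0,0,0,2]
After op 9 (push 16): stack=[16] mem=[0,0,0,2]
After op 10 (push 4): stack=[16,4] mem=[0,0,0,2]
After op 11 (/): stack=[4] mem=[0,0,0,2]
After op 12 (STO M3): stack=[empty] mem=[0,0,0,4]
After op 13 (RCL M1): stack=[0] mem=[0,0,0,4]
After op 14 (dup): stack=[0,0] mem=[0,0,0,4]
After op 15 (RCL M3): stack=[0,0,4] mem=[0,0,0,4]

[0, 0, 4]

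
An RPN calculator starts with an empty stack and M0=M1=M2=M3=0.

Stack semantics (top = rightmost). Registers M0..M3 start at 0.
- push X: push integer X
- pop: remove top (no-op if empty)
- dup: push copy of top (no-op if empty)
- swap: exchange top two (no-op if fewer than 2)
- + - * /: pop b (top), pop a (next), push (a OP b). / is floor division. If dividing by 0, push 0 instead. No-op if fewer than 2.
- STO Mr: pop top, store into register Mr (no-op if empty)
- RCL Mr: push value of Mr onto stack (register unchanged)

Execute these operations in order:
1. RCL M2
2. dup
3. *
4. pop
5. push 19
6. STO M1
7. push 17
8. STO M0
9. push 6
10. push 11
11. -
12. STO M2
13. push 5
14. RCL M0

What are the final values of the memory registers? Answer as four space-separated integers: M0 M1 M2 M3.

After op 1 (RCL M2): stack=[0] mem=[0,0,0,0]
After op 2 (dup): stack=[0,0] mem=[0,0,0,0]
After op 3 (*): stack=[0] mem=[0,0,0,0]
After op 4 (pop): stack=[empty] mem=[0,0,0,0]
After op 5 (push 19): stack=[19] mem=[0,0,0,0]
After op 6 (STO M1): stack=[empty] mem=[0,19,0,0]
After op 7 (push 17): stack=[17] mem=[0,19,0,0]
After op 8 (STO M0): stack=[empty] mem=[17,19,0,0]
After op 9 (push 6): stack=[6] mem=[17,19,0,0]
After op 10 (push 11): stack=[6,11] mem=[17,19,0,0]
After op 11 (-): stack=[-5] mem=[17,19,0,0]
After op 12 (STO M2): stack=[empty] mem=[17,19,-5,0]
After op 13 (push 5): stack=[5] mem=[17,19,-5,0]
After op 14 (RCL M0): stack=[5,17] mem=[17,19,-5,0]

Answer: 17 19 -5 0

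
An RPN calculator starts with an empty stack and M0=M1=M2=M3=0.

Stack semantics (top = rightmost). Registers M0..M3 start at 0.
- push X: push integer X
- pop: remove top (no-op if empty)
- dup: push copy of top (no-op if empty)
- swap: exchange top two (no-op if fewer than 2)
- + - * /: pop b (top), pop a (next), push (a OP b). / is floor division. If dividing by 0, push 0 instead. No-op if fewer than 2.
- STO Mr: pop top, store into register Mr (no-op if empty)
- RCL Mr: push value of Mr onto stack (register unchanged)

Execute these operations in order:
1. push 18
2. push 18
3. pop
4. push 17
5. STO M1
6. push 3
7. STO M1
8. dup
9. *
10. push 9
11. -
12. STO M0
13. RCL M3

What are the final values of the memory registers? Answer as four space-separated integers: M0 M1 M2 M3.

Answer: 315 3 0 0

Derivation:
After op 1 (push 18): stack=[18] mem=[0,0,0,0]
After op 2 (push 18): stack=[18,18] mem=[0,0,0,0]
After op 3 (pop): stack=[18] mem=[0,0,0,0]
After op 4 (push 17): stack=[18,17] mem=[0,0,0,0]
After op 5 (STO M1): stack=[18] mem=[0,17,0,0]
After op 6 (push 3): stack=[18,3] mem=[0,17,0,0]
After op 7 (STO M1): stack=[18] mem=[0,3,0,0]
After op 8 (dup): stack=[18,18] mem=[0,3,0,0]
After op 9 (*): stack=[324] mem=[0,3,0,0]
After op 10 (push 9): stack=[324,9] mem=[0,3,0,0]
After op 11 (-): stack=[315] mem=[0,3,0,0]
After op 12 (STO M0): stack=[empty] mem=[315,3,0,0]
After op 13 (RCL M3): stack=[0] mem=[315,3,0,0]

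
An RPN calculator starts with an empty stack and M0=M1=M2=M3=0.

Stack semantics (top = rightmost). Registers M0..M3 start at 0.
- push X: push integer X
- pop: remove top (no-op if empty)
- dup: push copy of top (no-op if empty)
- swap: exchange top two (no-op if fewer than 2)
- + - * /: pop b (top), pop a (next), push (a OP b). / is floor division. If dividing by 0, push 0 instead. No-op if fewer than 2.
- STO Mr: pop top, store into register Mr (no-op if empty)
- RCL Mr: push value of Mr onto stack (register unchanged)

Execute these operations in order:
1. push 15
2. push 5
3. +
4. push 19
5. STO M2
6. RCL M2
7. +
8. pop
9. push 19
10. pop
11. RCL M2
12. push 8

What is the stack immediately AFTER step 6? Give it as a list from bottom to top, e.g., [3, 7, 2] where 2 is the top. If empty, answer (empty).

After op 1 (push 15): stack=[15] mem=[0,0,0,0]
After op 2 (push 5): stack=[15,5] mem=[0,0,0,0]
After op 3 (+): stack=[20] mem=[0,0,0,0]
After op 4 (push 19): stack=[20,19] mem=[0,0,0,0]
After op 5 (STO M2): stack=[20] mem=[0,0,19,0]
After op 6 (RCL M2): stack=[20,19] mem=[0,0,19,0]

[20, 19]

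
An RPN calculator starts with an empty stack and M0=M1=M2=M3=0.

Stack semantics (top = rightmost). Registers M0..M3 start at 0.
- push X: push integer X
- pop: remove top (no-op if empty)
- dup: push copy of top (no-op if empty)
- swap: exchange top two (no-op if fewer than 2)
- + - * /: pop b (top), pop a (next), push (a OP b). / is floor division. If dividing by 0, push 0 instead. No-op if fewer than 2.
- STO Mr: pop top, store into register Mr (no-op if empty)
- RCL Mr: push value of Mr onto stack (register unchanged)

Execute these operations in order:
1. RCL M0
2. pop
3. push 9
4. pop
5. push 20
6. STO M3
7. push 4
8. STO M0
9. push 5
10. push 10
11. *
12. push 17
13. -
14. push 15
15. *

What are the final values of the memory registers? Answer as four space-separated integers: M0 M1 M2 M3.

After op 1 (RCL M0): stack=[0] mem=[0,0,0,0]
After op 2 (pop): stack=[empty] mem=[0,0,0,0]
After op 3 (push 9): stack=[9] mem=[0,0,0,0]
After op 4 (pop): stack=[empty] mem=[0,0,0,0]
After op 5 (push 20): stack=[20] mem=[0,0,0,0]
After op 6 (STO M3): stack=[empty] mem=[0,0,0,20]
After op 7 (push 4): stack=[4] mem=[0,0,0,20]
After op 8 (STO M0): stack=[empty] mem=[4,0,0,20]
After op 9 (push 5): stack=[5] mem=[4,0,0,20]
After op 10 (push 10): stack=[5,10] mem=[4,0,0,20]
After op 11 (*): stack=[50] mem=[4,0,0,20]
After op 12 (push 17): stack=[50,17] mem=[4,0,0,20]
After op 13 (-): stack=[33] mem=[4,0,0,20]
After op 14 (push 15): stack=[33,15] mem=[4,0,0,20]
After op 15 (*): stack=[495] mem=[4,0,0,20]

Answer: 4 0 0 20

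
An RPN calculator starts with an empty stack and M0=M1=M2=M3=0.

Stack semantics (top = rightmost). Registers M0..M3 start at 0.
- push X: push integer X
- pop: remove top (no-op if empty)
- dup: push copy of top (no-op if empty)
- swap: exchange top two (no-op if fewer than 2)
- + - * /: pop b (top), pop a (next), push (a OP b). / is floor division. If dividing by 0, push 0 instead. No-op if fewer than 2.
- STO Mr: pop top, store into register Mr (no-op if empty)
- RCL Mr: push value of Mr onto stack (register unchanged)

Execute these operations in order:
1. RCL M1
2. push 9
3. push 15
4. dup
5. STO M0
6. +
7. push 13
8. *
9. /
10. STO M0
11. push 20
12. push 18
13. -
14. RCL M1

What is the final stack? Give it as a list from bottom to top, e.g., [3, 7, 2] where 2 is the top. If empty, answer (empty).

After op 1 (RCL M1): stack=[0] mem=[0,0,0,0]
After op 2 (push 9): stack=[0,9] mem=[0,0,0,0]
After op 3 (push 15): stack=[0,9,15] mem=[0,0,0,0]
After op 4 (dup): stack=[0,9,15,15] mem=[0,0,0,0]
After op 5 (STO M0): stack=[0,9,15] mem=[15,0,0,0]
After op 6 (+): stack=[0,24] mem=[15,0,0,0]
After op 7 (push 13): stack=[0,24,13] mem=[15,0,0,0]
After op 8 (*): stack=[0,312] mem=[15,0,0,0]
After op 9 (/): stack=[0] mem=[15,0,0,0]
After op 10 (STO M0): stack=[empty] mem=[0,0,0,0]
After op 11 (push 20): stack=[20] mem=[0,0,0,0]
After op 12 (push 18): stack=[20,18] mem=[0,0,0,0]
After op 13 (-): stack=[2] mem=[0,0,0,0]
After op 14 (RCL M1): stack=[2,0] mem=[0,0,0,0]

Answer: [2, 0]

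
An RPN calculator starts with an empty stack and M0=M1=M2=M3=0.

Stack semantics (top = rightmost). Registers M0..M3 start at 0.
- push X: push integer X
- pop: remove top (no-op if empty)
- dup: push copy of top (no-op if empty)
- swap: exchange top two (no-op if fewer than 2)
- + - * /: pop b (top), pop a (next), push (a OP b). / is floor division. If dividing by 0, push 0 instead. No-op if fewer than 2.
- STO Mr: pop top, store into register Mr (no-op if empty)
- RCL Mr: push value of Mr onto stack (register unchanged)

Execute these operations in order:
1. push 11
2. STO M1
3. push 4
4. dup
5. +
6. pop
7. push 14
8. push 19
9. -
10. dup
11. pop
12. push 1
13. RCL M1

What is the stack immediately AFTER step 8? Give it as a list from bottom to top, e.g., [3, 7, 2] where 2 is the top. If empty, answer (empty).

After op 1 (push 11): stack=[11] mem=[0,0,0,0]
After op 2 (STO M1): stack=[empty] mem=[0,11,0,0]
After op 3 (push 4): stack=[4] mem=[0,11,0,0]
After op 4 (dup): stack=[4,4] mem=[0,11,0,0]
After op 5 (+): stack=[8] mem=[0,11,0,0]
After op 6 (pop): stack=[empty] mem=[0,11,0,0]
After op 7 (push 14): stack=[14] mem=[0,11,0,0]
After op 8 (push 19): stack=[14,19] mem=[0,11,0,0]

[14, 19]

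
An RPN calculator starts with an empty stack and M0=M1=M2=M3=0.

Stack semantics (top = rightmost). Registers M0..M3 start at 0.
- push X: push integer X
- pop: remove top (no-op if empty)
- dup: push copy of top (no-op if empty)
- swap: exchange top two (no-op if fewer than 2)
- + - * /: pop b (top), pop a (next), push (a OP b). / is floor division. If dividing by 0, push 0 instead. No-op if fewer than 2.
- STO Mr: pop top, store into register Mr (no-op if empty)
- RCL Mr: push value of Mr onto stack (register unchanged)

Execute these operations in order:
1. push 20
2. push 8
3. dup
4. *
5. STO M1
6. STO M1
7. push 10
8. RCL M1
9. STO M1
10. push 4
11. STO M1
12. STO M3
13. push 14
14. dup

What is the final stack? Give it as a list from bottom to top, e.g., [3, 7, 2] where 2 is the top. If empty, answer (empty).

After op 1 (push 20): stack=[20] mem=[0,0,0,0]
After op 2 (push 8): stack=[20,8] mem=[0,0,0,0]
After op 3 (dup): stack=[20,8,8] mem=[0,0,0,0]
After op 4 (*): stack=[20,64] mem=[0,0,0,0]
After op 5 (STO M1): stack=[20] mem=[0,64,0,0]
After op 6 (STO M1): stack=[empty] mem=[0,20,0,0]
After op 7 (push 10): stack=[10] mem=[0,20,0,0]
After op 8 (RCL M1): stack=[10,20] mem=[0,20,0,0]
After op 9 (STO M1): stack=[10] mem=[0,20,0,0]
After op 10 (push 4): stack=[10,4] mem=[0,20,0,0]
After op 11 (STO M1): stack=[10] mem=[0,4,0,0]
After op 12 (STO M3): stack=[empty] mem=[0,4,0,10]
After op 13 (push 14): stack=[14] mem=[0,4,0,10]
After op 14 (dup): stack=[14,14] mem=[0,4,0,10]

Answer: [14, 14]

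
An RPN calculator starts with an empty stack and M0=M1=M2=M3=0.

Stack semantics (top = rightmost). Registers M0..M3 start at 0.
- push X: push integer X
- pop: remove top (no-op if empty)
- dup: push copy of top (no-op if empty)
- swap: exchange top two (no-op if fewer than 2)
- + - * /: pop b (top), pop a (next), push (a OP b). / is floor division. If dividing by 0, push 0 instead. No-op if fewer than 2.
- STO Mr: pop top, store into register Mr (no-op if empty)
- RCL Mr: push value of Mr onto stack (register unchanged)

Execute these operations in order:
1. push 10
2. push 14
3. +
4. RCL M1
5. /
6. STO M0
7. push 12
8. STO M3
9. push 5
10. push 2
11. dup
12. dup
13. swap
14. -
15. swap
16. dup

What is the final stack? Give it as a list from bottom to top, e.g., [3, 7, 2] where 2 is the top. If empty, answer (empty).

After op 1 (push 10): stack=[10] mem=[0,0,0,0]
After op 2 (push 14): stack=[10,14] mem=[0,0,0,0]
After op 3 (+): stack=[24] mem=[0,0,0,0]
After op 4 (RCL M1): stack=[24,0] mem=[0,0,0,0]
After op 5 (/): stack=[0] mem=[0,0,0,0]
After op 6 (STO M0): stack=[empty] mem=[0,0,0,0]
After op 7 (push 12): stack=[12] mem=[0,0,0,0]
After op 8 (STO M3): stack=[empty] mem=[0,0,0,12]
After op 9 (push 5): stack=[5] mem=[0,0,0,12]
After op 10 (push 2): stack=[5,2] mem=[0,0,0,12]
After op 11 (dup): stack=[5,2,2] mem=[0,0,0,12]
After op 12 (dup): stack=[5,2,2,2] mem=[0,0,0,12]
After op 13 (swap): stack=[5,2,2,2] mem=[0,0,0,12]
After op 14 (-): stack=[5,2,0] mem=[0,0,0,12]
After op 15 (swap): stack=[5,0,2] mem=[0,0,0,12]
After op 16 (dup): stack=[5,0,2,2] mem=[0,0,0,12]

Answer: [5, 0, 2, 2]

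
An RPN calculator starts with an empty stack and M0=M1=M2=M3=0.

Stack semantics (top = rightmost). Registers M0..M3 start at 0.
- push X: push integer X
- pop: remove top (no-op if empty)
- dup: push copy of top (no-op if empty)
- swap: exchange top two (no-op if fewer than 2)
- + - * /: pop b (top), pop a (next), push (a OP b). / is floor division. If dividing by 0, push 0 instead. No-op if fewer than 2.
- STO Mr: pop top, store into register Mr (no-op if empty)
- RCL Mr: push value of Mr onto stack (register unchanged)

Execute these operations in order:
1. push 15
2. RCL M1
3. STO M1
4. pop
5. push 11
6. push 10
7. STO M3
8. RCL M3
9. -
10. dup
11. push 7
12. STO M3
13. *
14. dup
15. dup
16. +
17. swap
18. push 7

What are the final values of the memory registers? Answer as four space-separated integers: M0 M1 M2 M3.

After op 1 (push 15): stack=[15] mem=[0,0,0,0]
After op 2 (RCL M1): stack=[15,0] mem=[0,0,0,0]
After op 3 (STO M1): stack=[15] mem=[0,0,0,0]
After op 4 (pop): stack=[empty] mem=[0,0,0,0]
After op 5 (push 11): stack=[11] mem=[0,0,0,0]
After op 6 (push 10): stack=[11,10] mem=[0,0,0,0]
After op 7 (STO M3): stack=[11] mem=[0,0,0,10]
After op 8 (RCL M3): stack=[11,10] mem=[0,0,0,10]
After op 9 (-): stack=[1] mem=[0,0,0,10]
After op 10 (dup): stack=[1,1] mem=[0,0,0,10]
After op 11 (push 7): stack=[1,1,7] mem=[0,0,0,10]
After op 12 (STO M3): stack=[1,1] mem=[0,0,0,7]
After op 13 (*): stack=[1] mem=[0,0,0,7]
After op 14 (dup): stack=[1,1] mem=[0,0,0,7]
After op 15 (dup): stack=[1,1,1] mem=[0,0,0,7]
After op 16 (+): stack=[1,2] mem=[0,0,0,7]
After op 17 (swap): stack=[2,1] mem=[0,0,0,7]
After op 18 (push 7): stack=[2,1,7] mem=[0,0,0,7]

Answer: 0 0 0 7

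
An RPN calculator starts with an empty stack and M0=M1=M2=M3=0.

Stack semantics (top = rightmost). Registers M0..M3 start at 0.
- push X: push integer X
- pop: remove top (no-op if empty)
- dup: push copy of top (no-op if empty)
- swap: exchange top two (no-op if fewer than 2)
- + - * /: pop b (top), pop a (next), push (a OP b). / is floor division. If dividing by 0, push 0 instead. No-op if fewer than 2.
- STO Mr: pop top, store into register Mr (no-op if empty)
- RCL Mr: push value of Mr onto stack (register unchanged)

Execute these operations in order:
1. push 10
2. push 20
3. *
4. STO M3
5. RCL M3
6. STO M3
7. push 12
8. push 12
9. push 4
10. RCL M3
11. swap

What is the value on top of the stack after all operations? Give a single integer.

After op 1 (push 10): stack=[10] mem=[0,0,0,0]
After op 2 (push 20): stack=[10,20] mem=[0,0,0,0]
After op 3 (*): stack=[200] mem=[0,0,0,0]
After op 4 (STO M3): stack=[empty] mem=[0,0,0,200]
After op 5 (RCL M3): stack=[200] mem=[0,0,0,200]
After op 6 (STO M3): stack=[empty] mem=[0,0,0,200]
After op 7 (push 12): stack=[12] mem=[0,0,0,200]
After op 8 (push 12): stack=[12,12] mem=[0,0,0,200]
After op 9 (push 4): stack=[12,12,4] mem=[0,0,0,200]
After op 10 (RCL M3): stack=[12,12,4,200] mem=[0,0,0,200]
After op 11 (swap): stack=[12,12,200,4] mem=[0,0,0,200]

Answer: 4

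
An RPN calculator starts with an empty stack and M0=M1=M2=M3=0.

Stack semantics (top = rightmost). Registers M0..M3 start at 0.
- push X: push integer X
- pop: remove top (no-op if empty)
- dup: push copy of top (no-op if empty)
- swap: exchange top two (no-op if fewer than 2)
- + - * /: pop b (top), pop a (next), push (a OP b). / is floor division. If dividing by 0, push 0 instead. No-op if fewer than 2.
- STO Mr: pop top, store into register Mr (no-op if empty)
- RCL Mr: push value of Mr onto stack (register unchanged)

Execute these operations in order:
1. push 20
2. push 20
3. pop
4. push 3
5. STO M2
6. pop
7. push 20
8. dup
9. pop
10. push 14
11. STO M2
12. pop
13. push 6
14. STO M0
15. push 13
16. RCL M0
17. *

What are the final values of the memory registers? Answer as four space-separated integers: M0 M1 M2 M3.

Answer: 6 0 14 0

Derivation:
After op 1 (push 20): stack=[20] mem=[0,0,0,0]
After op 2 (push 20): stack=[20,20] mem=[0,0,0,0]
After op 3 (pop): stack=[20] mem=[0,0,0,0]
After op 4 (push 3): stack=[20,3] mem=[0,0,0,0]
After op 5 (STO M2): stack=[20] mem=[0,0,3,0]
After op 6 (pop): stack=[empty] mem=[0,0,3,0]
After op 7 (push 20): stack=[20] mem=[0,0,3,0]
After op 8 (dup): stack=[20,20] mem=[0,0,3,0]
After op 9 (pop): stack=[20] mem=[0,0,3,0]
After op 10 (push 14): stack=[20,14] mem=[0,0,3,0]
After op 11 (STO M2): stack=[20] mem=[0,0,14,0]
After op 12 (pop): stack=[empty] mem=[0,0,14,0]
After op 13 (push 6): stack=[6] mem=[0,0,14,0]
After op 14 (STO M0): stack=[empty] mem=[6,0,14,0]
After op 15 (push 13): stack=[13] mem=[6,0,14,0]
After op 16 (RCL M0): stack=[13,6] mem=[6,0,14,0]
After op 17 (*): stack=[78] mem=[6,0,14,0]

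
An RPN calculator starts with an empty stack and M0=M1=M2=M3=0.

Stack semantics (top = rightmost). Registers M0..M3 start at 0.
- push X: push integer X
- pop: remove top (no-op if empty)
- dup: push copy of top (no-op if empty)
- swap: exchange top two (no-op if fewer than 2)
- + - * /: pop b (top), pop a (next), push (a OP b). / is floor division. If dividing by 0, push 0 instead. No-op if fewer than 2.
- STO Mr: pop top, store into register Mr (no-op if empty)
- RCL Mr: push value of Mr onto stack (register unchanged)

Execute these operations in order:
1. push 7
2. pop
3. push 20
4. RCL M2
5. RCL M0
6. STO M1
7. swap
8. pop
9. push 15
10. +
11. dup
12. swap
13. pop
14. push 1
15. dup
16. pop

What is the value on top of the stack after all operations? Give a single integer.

Answer: 1

Derivation:
After op 1 (push 7): stack=[7] mem=[0,0,0,0]
After op 2 (pop): stack=[empty] mem=[0,0,0,0]
After op 3 (push 20): stack=[20] mem=[0,0,0,0]
After op 4 (RCL M2): stack=[20,0] mem=[0,0,0,0]
After op 5 (RCL M0): stack=[20,0,0] mem=[0,0,0,0]
After op 6 (STO M1): stack=[20,0] mem=[0,0,0,0]
After op 7 (swap): stack=[0,20] mem=[0,0,0,0]
After op 8 (pop): stack=[0] mem=[0,0,0,0]
After op 9 (push 15): stack=[0,15] mem=[0,0,0,0]
After op 10 (+): stack=[15] mem=[0,0,0,0]
After op 11 (dup): stack=[15,15] mem=[0,0,0,0]
After op 12 (swap): stack=[15,15] mem=[0,0,0,0]
After op 13 (pop): stack=[15] mem=[0,0,0,0]
After op 14 (push 1): stack=[15,1] mem=[0,0,0,0]
After op 15 (dup): stack=[15,1,1] mem=[0,0,0,0]
After op 16 (pop): stack=[15,1] mem=[0,0,0,0]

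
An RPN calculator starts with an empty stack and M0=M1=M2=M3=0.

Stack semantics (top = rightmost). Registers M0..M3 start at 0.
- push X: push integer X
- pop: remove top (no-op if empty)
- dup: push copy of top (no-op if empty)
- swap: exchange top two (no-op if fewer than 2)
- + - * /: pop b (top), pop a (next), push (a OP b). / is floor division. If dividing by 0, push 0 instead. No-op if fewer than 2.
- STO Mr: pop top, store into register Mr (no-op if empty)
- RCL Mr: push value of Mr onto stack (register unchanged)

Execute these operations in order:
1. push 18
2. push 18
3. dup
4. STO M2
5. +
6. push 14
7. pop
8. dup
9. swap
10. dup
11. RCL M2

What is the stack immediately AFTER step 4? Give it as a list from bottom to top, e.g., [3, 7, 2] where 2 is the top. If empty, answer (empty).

After op 1 (push 18): stack=[18] mem=[0,0,0,0]
After op 2 (push 18): stack=[18,18] mem=[0,0,0,0]
After op 3 (dup): stack=[18,18,18] mem=[0,0,0,0]
After op 4 (STO M2): stack=[18,18] mem=[0,0,18,0]

[18, 18]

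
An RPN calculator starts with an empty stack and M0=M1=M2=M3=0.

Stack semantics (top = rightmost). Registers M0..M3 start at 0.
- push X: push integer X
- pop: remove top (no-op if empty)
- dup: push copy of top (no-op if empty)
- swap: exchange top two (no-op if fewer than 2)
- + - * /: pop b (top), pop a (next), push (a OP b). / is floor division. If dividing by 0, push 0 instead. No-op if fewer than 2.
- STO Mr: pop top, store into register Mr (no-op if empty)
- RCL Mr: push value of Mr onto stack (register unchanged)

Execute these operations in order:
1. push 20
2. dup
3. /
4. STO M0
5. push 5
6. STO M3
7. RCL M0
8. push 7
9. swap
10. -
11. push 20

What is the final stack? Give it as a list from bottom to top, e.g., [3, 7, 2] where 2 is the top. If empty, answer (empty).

Answer: [6, 20]

Derivation:
After op 1 (push 20): stack=[20] mem=[0,0,0,0]
After op 2 (dup): stack=[20,20] mem=[0,0,0,0]
After op 3 (/): stack=[1] mem=[0,0,0,0]
After op 4 (STO M0): stack=[empty] mem=[1,0,0,0]
After op 5 (push 5): stack=[5] mem=[1,0,0,0]
After op 6 (STO M3): stack=[empty] mem=[1,0,0,5]
After op 7 (RCL M0): stack=[1] mem=[1,0,0,5]
After op 8 (push 7): stack=[1,7] mem=[1,0,0,5]
After op 9 (swap): stack=[7,1] mem=[1,0,0,5]
After op 10 (-): stack=[6] mem=[1,0,0,5]
After op 11 (push 20): stack=[6,20] mem=[1,0,0,5]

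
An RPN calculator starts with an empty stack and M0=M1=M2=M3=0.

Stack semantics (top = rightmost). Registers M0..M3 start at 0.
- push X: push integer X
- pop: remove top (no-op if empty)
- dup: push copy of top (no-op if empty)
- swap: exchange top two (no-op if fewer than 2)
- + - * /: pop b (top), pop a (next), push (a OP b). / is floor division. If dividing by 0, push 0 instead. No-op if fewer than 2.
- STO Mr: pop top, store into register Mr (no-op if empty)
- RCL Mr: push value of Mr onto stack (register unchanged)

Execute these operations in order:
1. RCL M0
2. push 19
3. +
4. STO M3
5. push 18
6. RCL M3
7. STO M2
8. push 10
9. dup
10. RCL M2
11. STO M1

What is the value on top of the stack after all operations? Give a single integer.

After op 1 (RCL M0): stack=[0] mem=[0,0,0,0]
After op 2 (push 19): stack=[0,19] mem=[0,0,0,0]
After op 3 (+): stack=[19] mem=[0,0,0,0]
After op 4 (STO M3): stack=[empty] mem=[0,0,0,19]
After op 5 (push 18): stack=[18] mem=[0,0,0,19]
After op 6 (RCL M3): stack=[18,19] mem=[0,0,0,19]
After op 7 (STO M2): stack=[18] mem=[0,0,19,19]
After op 8 (push 10): stack=[18,10] mem=[0,0,19,19]
After op 9 (dup): stack=[18,10,10] mem=[0,0,19,19]
After op 10 (RCL M2): stack=[18,10,10,19] mem=[0,0,19,19]
After op 11 (STO M1): stack=[18,10,10] mem=[0,19,19,19]

Answer: 10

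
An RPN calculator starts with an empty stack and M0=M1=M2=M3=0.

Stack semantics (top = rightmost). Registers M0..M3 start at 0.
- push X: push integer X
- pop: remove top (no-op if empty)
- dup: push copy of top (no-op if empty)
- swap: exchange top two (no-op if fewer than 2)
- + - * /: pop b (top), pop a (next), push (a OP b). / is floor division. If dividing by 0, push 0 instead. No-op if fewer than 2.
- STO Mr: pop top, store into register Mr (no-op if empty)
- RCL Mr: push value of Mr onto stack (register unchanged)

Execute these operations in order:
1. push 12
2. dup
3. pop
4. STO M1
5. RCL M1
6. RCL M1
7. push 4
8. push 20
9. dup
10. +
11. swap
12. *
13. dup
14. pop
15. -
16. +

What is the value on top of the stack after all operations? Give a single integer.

After op 1 (push 12): stack=[12] mem=[0,0,0,0]
After op 2 (dup): stack=[12,12] mem=[0,0,0,0]
After op 3 (pop): stack=[12] mem=[0,0,0,0]
After op 4 (STO M1): stack=[empty] mem=[0,12,0,0]
After op 5 (RCL M1): stack=[12] mem=[0,12,0,0]
After op 6 (RCL M1): stack=[12,12] mem=[0,12,0,0]
After op 7 (push 4): stack=[12,12,4] mem=[0,12,0,0]
After op 8 (push 20): stack=[12,12,4,20] mem=[0,12,0,0]
After op 9 (dup): stack=[12,12,4,20,20] mem=[0,12,0,0]
After op 10 (+): stack=[12,12,4,40] mem=[0,12,0,0]
After op 11 (swap): stack=[12,12,40,4] mem=[0,12,0,0]
After op 12 (*): stack=[12,12,160] mem=[0,12,0,0]
After op 13 (dup): stack=[12,12,160,160] mem=[0,12,0,0]
After op 14 (pop): stack=[12,12,160] mem=[0,12,0,0]
After op 15 (-): stack=[12,-148] mem=[0,12,0,0]
After op 16 (+): stack=[-136] mem=[0,12,0,0]

Answer: -136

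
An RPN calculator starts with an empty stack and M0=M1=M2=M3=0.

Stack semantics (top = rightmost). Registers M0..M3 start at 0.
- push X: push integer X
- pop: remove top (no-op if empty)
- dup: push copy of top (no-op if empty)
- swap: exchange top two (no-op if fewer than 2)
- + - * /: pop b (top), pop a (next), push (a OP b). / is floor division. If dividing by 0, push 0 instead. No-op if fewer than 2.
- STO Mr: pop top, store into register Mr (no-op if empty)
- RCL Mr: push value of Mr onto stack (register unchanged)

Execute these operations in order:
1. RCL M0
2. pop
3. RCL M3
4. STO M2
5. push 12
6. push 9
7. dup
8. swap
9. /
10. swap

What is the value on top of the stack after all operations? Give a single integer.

After op 1 (RCL M0): stack=[0] mem=[0,0,0,0]
After op 2 (pop): stack=[empty] mem=[0,0,0,0]
After op 3 (RCL M3): stack=[0] mem=[0,0,0,0]
After op 4 (STO M2): stack=[empty] mem=[0,0,0,0]
After op 5 (push 12): stack=[12] mem=[0,0,0,0]
After op 6 (push 9): stack=[12,9] mem=[0,0,0,0]
After op 7 (dup): stack=[12,9,9] mem=[0,0,0,0]
After op 8 (swap): stack=[12,9,9] mem=[0,0,0,0]
After op 9 (/): stack=[12,1] mem=[0,0,0,0]
After op 10 (swap): stack=[1,12] mem=[0,0,0,0]

Answer: 12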